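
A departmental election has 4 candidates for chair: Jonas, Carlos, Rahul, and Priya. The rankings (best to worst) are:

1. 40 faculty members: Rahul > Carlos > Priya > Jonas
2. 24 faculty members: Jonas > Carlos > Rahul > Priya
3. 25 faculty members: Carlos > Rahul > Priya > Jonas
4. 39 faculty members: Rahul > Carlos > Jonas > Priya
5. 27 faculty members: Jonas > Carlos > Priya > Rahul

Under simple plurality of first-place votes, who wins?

Rahul

First-place votes: Jonas 51, Carlos 25, Rahul 79, Priya 0.
Rahul has the most first-place votes.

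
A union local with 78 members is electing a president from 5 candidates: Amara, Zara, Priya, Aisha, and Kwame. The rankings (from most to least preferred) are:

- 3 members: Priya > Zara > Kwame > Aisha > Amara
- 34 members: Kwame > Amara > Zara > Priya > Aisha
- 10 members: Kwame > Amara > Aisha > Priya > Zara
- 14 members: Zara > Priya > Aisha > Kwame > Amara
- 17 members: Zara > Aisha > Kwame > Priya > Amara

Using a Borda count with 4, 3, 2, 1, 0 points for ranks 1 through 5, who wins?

Amara: 3·0 + 34·3 + 10·3 + 14·0 + 17·0 = 132
Zara: 3·3 + 34·2 + 10·0 + 14·4 + 17·4 = 201
Priya: 3·4 + 34·1 + 10·1 + 14·3 + 17·1 = 115
Aisha: 3·1 + 34·0 + 10·2 + 14·2 + 17·3 = 102
Kwame: 3·2 + 34·4 + 10·4 + 14·1 + 17·2 = 230
Kwame has the highest Borda score (230).

Kwame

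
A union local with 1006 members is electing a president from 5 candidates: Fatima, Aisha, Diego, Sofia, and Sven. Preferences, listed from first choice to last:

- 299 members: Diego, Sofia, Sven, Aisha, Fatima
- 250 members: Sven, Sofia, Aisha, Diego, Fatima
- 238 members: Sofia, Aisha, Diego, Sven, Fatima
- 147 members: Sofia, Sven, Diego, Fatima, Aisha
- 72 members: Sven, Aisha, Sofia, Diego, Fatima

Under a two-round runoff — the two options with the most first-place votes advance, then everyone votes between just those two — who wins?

Round 1 first-place votes: Fatima 0, Aisha 0, Diego 299, Sofia 385, Sven 322.
Sofia and Sven advance.
Runoff: Sofia is preferred to Sven by 684 voters; Sven by 322.
Sofia wins the runoff.

Sofia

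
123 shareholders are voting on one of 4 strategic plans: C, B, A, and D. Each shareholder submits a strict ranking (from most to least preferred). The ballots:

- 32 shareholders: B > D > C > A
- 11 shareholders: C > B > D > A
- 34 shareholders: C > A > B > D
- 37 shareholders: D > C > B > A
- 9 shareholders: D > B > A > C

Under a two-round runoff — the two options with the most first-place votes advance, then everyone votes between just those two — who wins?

Round 1 first-place votes: C 45, B 32, A 0, D 46.
D and C advance.
Runoff: D is preferred to C by 78 voters; C by 45.
D wins the runoff.

D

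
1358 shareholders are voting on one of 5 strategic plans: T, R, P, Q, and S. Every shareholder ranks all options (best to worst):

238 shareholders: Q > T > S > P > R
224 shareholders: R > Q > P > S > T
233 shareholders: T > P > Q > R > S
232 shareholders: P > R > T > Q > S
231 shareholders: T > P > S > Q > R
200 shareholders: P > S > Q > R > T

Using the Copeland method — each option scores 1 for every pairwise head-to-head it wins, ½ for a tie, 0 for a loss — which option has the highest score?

T: beats R, P, Q, and S → score 4.
R: beats S; loses to T, P, and Q → score 1.
P: beats R, Q, and S; loses to T → score 3.
Q: beats R and S; loses to T and P → score 2.
S: loses to T, R, P, and Q → score 0.
T has the best pairwise record.

T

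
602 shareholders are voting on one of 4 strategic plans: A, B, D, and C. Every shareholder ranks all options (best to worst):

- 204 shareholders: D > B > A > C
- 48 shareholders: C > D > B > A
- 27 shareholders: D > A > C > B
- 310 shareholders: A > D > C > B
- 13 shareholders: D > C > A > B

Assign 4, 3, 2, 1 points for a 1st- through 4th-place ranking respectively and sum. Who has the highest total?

A: 204·2 + 48·1 + 27·3 + 310·4 + 13·2 = 1803
B: 204·3 + 48·2 + 27·1 + 310·1 + 13·1 = 1058
D: 204·4 + 48·3 + 27·4 + 310·3 + 13·4 = 2050
C: 204·1 + 48·4 + 27·2 + 310·2 + 13·3 = 1109
D has the highest Borda score (2050).

D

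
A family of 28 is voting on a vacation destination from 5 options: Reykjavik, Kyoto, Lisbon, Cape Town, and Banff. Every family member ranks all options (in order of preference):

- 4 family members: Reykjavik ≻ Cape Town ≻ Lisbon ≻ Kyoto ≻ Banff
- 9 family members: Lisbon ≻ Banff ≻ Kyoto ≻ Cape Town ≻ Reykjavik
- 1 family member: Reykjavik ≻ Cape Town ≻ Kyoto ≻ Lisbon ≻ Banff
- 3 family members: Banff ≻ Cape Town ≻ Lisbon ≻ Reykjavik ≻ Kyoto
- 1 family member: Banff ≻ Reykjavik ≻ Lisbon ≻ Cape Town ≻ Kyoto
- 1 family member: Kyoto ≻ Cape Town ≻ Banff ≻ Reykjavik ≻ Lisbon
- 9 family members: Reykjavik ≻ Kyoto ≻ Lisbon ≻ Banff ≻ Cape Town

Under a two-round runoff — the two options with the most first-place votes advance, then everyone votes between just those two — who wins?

Round 1 first-place votes: Reykjavik 14, Kyoto 1, Lisbon 9, Cape Town 0, Banff 4.
Reykjavik and Lisbon advance.
Runoff: Reykjavik is preferred to Lisbon by 16 voters; Lisbon by 12.
Reykjavik wins the runoff.

Reykjavik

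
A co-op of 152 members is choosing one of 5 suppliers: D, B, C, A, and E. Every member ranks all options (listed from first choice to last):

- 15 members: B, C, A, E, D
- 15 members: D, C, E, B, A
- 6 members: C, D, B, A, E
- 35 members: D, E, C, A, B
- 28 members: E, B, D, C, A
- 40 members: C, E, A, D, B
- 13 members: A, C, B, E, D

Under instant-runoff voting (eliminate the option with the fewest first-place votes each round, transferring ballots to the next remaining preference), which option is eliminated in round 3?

Round 1: D 50, B 15, C 46, A 13, E 28. Eliminate A.
Round 2: D 50, B 15, C 59, E 28. Eliminate B.
Round 3: D 50, C 74, E 28. Eliminate E.

E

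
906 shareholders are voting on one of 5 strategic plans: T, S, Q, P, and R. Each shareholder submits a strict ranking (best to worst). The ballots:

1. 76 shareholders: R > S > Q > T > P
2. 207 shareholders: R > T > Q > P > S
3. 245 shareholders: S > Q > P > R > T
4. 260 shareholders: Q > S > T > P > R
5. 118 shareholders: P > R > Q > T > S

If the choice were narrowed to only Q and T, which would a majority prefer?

Voters preferring Q to T: 699; preferring T to Q: 207.
Q wins the head-to-head.

Q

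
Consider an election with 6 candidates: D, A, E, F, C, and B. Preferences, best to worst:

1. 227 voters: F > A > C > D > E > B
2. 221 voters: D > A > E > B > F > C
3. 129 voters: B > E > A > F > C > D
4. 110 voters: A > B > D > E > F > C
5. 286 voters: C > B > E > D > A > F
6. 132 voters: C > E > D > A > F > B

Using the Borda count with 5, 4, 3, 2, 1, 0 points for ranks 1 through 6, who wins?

D: 227·2 + 221·5 + 129·0 + 110·3 + 286·2 + 132·3 = 2857
A: 227·4 + 221·4 + 129·3 + 110·5 + 286·1 + 132·2 = 3279
E: 227·1 + 221·3 + 129·4 + 110·2 + 286·3 + 132·4 = 3012
F: 227·5 + 221·1 + 129·2 + 110·1 + 286·0 + 132·1 = 1856
C: 227·3 + 221·0 + 129·1 + 110·0 + 286·5 + 132·5 = 2900
B: 227·0 + 221·2 + 129·5 + 110·4 + 286·4 + 132·0 = 2671
A has the highest Borda score (3279).

A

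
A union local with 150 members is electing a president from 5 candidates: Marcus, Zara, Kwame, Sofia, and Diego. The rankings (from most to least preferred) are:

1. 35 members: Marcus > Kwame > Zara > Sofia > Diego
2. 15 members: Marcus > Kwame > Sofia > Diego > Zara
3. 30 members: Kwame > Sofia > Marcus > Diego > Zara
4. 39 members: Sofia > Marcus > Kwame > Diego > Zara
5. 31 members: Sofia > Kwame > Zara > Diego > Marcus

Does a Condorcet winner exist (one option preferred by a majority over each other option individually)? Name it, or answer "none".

none

Checking pairwise contests:
Sofia beats Marcus 100–50.
Marcus beats Zara 119–31.
Marcus beats Kwame 89–61.
Kwame beats Sofia 80–70.
Marcus beats Diego 119–31.
Every option loses at least one head-to-head, so there is no Condorcet winner.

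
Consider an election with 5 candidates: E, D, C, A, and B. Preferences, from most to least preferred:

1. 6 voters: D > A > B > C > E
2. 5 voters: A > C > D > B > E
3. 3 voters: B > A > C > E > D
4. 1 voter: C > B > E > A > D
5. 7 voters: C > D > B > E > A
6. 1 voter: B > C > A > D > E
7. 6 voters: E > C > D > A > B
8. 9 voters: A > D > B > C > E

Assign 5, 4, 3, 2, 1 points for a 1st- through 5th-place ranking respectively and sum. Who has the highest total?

E: 6·1 + 5·1 + 3·2 + 1·3 + 7·2 + 1·1 + 6·5 + 9·1 = 74
D: 6·5 + 5·3 + 3·1 + 1·1 + 7·4 + 1·2 + 6·3 + 9·4 = 133
C: 6·2 + 5·4 + 3·3 + 1·5 + 7·5 + 1·4 + 6·4 + 9·2 = 127
A: 6·4 + 5·5 + 3·4 + 1·2 + 7·1 + 1·3 + 6·2 + 9·5 = 130
B: 6·3 + 5·2 + 3·5 + 1·4 + 7·3 + 1·5 + 6·1 + 9·3 = 106
D has the highest Borda score (133).

D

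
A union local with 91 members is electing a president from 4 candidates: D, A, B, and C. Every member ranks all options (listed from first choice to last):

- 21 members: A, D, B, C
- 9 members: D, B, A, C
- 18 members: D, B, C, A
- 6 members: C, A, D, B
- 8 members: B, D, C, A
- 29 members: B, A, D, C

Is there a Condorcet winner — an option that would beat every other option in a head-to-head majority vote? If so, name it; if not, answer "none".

Checking pairwise contests:
A beats D 56–35.
B beats A 64–27.
D beats B 54–37.
D beats C 85–6.
Every option loses at least one head-to-head, so there is no Condorcet winner.

none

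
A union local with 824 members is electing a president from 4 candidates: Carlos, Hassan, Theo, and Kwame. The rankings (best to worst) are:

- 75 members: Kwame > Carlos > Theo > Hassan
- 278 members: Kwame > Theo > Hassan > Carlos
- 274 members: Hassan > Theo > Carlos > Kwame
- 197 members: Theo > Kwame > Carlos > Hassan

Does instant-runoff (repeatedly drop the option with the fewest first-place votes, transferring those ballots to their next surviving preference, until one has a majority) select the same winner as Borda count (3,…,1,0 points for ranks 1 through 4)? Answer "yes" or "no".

no

Instant-runoff — R1 Carlos 0, Hassan 274, Theo 197, Kwame 353 (Carlos out); R2 Hassan 274, Theo 197, Kwame 353 (Theo out); R3 Hassan 274, Kwame 550 (Kwame winner). Winner: Kwame.
Borda — scores: Carlos 621, Hassan 1100, Theo 1770, Kwame 1453. Winner: Theo.
The two methods disagree.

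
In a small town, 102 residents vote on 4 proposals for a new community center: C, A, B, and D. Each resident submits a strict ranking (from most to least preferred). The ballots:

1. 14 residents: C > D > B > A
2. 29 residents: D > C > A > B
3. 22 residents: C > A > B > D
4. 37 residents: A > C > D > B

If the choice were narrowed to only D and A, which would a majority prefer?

Voters preferring D to A: 43; preferring A to D: 59.
A wins the head-to-head.

A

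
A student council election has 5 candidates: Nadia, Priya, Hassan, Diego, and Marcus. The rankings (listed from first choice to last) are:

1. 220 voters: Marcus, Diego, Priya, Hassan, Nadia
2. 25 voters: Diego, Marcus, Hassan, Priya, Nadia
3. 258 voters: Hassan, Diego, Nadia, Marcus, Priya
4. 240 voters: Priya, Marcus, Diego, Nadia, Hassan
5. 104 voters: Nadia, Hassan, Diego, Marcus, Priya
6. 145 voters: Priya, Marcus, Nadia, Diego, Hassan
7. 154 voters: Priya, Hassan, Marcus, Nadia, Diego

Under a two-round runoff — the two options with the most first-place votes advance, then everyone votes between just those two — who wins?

Priya

Round 1 first-place votes: Nadia 104, Priya 539, Hassan 258, Diego 25, Marcus 220.
Priya and Hassan advance.
Runoff: Priya is preferred to Hassan by 759 voters; Hassan by 387.
Priya wins the runoff.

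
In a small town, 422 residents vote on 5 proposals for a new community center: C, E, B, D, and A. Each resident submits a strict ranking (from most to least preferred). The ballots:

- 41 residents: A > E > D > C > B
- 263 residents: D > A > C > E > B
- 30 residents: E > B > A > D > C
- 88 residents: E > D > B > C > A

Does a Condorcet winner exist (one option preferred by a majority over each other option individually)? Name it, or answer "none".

D vs C: 422–0 for D.
D vs E: 263–159 for D.
D vs B: 392–30 for D.
D vs A: 351–71 for D.
D beats every other option head-to-head.

D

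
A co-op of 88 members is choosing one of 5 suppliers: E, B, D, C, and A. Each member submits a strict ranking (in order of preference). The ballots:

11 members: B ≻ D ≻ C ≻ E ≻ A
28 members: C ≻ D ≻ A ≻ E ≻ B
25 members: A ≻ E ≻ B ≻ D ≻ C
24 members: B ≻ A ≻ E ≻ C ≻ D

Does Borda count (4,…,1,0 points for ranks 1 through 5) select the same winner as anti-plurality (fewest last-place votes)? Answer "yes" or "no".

Borda — scores: E 162, B 190, D 142, C 158, A 228. Winner: A.
Anti-plurality — last-place votes: E 0, B 28, D 24, C 25, A 11. Winner: E.
The two methods disagree.

no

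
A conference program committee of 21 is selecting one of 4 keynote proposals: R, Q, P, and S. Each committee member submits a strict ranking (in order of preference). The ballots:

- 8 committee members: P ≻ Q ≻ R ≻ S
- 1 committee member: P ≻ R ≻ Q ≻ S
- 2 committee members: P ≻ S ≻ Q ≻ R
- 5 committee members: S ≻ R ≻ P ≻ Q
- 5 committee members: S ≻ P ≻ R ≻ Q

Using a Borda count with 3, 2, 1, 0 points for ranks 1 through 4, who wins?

R: 8·1 + 1·2 + 2·0 + 5·2 + 5·1 = 25
Q: 8·2 + 1·1 + 2·1 + 5·0 + 5·0 = 19
P: 8·3 + 1·3 + 2·3 + 5·1 + 5·2 = 48
S: 8·0 + 1·0 + 2·2 + 5·3 + 5·3 = 34
P has the highest Borda score (48).

P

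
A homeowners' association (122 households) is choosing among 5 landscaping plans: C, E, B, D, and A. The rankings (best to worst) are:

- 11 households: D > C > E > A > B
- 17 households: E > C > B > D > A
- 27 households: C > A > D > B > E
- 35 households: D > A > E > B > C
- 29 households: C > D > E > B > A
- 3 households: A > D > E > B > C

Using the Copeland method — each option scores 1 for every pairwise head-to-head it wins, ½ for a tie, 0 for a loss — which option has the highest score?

C: beats E, B, D, and A → score 4.
E: beats B; loses to C, D, and A → score 1.
B: loses to C, E, D, and A → score 0.
D: beats E, B, and A; loses to C → score 3.
A: beats E and B; loses to C and D → score 2.
C has the best pairwise record.

C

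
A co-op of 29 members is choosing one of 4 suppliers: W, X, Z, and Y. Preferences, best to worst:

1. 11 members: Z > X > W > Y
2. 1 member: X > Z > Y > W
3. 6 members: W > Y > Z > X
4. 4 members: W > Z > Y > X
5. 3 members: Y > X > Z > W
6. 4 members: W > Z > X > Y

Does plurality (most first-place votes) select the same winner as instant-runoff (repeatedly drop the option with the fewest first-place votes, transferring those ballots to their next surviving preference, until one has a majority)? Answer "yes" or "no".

no

Plurality — first-place votes: W 14, X 1, Z 11, Y 3. Winner: W.
Instant-runoff — R1 W 14, X 1, Z 11, Y 3 (X out); R2 W 14, Z 12, Y 3 (Y out); R3 W 14, Z 15 (Z winner). Winner: Z.
The two methods disagree.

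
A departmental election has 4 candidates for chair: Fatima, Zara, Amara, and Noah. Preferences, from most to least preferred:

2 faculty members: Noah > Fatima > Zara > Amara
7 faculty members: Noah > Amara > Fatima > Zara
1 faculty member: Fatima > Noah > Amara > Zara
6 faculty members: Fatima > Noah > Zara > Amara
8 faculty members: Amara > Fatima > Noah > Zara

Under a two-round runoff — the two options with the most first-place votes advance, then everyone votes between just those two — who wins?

Noah

Round 1 first-place votes: Fatima 7, Zara 0, Amara 8, Noah 9.
Noah and Amara advance.
Runoff: Noah is preferred to Amara by 16 voters; Amara by 8.
Noah wins the runoff.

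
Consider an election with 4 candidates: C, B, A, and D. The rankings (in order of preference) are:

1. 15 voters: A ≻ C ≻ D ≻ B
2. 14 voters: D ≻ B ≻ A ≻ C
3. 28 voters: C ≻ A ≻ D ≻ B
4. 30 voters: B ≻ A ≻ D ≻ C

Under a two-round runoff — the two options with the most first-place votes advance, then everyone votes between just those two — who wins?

B

Round 1 first-place votes: C 28, B 30, A 15, D 14.
B and C advance.
Runoff: B is preferred to C by 44 voters; C by 43.
B wins the runoff.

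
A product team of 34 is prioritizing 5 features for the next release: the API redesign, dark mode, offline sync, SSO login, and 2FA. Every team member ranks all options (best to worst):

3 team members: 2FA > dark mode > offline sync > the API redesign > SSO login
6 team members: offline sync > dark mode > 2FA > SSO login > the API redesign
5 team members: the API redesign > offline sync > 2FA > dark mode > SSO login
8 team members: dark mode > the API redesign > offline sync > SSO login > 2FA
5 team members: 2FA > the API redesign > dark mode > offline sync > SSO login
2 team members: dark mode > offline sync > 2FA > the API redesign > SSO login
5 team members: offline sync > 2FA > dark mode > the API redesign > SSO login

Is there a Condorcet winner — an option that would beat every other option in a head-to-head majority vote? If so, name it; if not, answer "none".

Checking pairwise contests:
dark mode beats the API redesign 24–10.
2FA beats dark mode 18–16.
the API redesign beats offline sync 18–16.
the API redesign beats SSO login 28–6.
offline sync beats 2FA 26–8.
Every option loses at least one head-to-head, so there is no Condorcet winner.

none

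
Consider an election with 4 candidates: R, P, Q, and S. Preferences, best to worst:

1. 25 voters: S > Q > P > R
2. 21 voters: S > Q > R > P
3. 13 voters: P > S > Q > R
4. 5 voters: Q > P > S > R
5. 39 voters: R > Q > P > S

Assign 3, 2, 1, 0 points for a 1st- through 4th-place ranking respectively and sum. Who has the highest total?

Q

R: 25·0 + 21·1 + 13·0 + 5·0 + 39·3 = 138
P: 25·1 + 21·0 + 13·3 + 5·2 + 39·1 = 113
Q: 25·2 + 21·2 + 13·1 + 5·3 + 39·2 = 198
S: 25·3 + 21·3 + 13·2 + 5·1 + 39·0 = 169
Q has the highest Borda score (198).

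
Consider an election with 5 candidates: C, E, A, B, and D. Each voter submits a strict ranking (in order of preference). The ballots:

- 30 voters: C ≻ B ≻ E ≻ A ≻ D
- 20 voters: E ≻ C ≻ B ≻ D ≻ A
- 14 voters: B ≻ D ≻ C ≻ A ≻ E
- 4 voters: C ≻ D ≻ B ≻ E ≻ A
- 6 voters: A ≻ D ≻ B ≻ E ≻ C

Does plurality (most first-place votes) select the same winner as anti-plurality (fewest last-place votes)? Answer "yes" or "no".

no

Plurality — first-place votes: C 34, E 20, A 6, B 14, D 0. Winner: C.
Anti-plurality — last-place votes: C 6, E 14, A 24, B 0, D 30. Winner: B.
The two methods disagree.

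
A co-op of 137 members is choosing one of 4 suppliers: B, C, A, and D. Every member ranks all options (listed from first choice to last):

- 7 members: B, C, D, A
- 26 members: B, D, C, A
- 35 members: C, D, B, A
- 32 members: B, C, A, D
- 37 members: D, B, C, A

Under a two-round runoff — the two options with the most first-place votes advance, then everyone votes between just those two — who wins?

D

Round 1 first-place votes: B 65, C 35, A 0, D 37.
B and D advance.
Runoff: B is preferred to D by 65 voters; D by 72.
D wins the runoff.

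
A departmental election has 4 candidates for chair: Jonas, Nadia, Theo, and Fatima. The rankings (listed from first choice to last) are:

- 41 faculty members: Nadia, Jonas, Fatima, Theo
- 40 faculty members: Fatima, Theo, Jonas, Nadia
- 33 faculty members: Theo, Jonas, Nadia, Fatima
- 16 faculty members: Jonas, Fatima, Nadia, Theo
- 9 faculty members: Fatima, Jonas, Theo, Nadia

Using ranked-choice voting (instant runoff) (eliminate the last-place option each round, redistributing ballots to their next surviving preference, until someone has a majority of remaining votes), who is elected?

Nadia

Round 1: Jonas 16, Nadia 41, Theo 33, Fatima 49. Eliminate Jonas.
Round 2: Nadia 41, Theo 33, Fatima 65. Eliminate Theo.
Round 3: Nadia 74, Fatima 65. Nadia has a majority.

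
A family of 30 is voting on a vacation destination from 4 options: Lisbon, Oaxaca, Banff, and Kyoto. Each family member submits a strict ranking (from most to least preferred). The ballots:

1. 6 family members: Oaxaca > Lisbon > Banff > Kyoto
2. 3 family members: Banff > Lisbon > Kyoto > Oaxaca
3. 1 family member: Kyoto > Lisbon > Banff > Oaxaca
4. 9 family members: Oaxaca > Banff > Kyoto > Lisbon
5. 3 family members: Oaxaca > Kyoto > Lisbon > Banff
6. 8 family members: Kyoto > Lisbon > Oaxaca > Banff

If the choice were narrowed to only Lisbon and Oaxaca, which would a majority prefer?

Oaxaca

Voters preferring Lisbon to Oaxaca: 12; preferring Oaxaca to Lisbon: 18.
Oaxaca wins the head-to-head.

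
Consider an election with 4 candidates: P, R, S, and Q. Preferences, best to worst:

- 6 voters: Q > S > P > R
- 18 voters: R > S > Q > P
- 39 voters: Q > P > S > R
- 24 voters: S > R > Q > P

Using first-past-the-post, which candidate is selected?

Q

First-place votes: P 0, R 18, S 24, Q 45.
Q has the most first-place votes.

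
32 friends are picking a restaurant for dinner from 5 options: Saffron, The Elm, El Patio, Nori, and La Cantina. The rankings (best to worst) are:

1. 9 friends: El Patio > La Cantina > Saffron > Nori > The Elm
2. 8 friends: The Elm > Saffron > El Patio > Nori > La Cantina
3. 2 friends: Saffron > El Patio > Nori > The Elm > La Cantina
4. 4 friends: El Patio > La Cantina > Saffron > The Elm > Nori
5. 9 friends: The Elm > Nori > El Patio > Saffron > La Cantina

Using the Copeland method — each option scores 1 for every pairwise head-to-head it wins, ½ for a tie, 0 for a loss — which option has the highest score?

The Elm

Saffron: beats Nori and La Cantina; loses to The Elm and El Patio → score 2.
The Elm: beats Saffron, El Patio, Nori, and La Cantina → score 4.
El Patio: beats Saffron, Nori, and La Cantina; loses to The Elm → score 3.
Nori: beats La Cantina; loses to Saffron, The Elm, and El Patio → score 1.
La Cantina: loses to Saffron, The Elm, El Patio, and Nori → score 0.
The Elm has the best pairwise record.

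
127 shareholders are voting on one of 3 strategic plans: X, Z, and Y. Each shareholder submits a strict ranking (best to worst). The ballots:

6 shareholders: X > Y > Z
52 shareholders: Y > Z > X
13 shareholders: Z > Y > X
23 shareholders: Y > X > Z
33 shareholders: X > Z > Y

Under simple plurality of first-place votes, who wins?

First-place votes: X 39, Z 13, Y 75.
Y has the most first-place votes.

Y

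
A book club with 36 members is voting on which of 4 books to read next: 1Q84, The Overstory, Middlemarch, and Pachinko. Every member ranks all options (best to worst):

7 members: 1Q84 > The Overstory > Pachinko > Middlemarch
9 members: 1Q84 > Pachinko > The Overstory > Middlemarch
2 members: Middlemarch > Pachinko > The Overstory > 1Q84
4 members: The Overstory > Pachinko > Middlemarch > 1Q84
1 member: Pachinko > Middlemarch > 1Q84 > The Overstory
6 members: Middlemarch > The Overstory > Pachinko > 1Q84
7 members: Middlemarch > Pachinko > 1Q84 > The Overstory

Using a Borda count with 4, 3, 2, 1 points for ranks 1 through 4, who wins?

Pachinko

1Q84: 7·4 + 9·4 + 2·1 + 4·1 + 1·2 + 6·1 + 7·2 = 92
The Overstory: 7·3 + 9·2 + 2·2 + 4·4 + 1·1 + 6·3 + 7·1 = 85
Middlemarch: 7·1 + 9·1 + 2·4 + 4·2 + 1·3 + 6·4 + 7·4 = 87
Pachinko: 7·2 + 9·3 + 2·3 + 4·3 + 1·4 + 6·2 + 7·3 = 96
Pachinko has the highest Borda score (96).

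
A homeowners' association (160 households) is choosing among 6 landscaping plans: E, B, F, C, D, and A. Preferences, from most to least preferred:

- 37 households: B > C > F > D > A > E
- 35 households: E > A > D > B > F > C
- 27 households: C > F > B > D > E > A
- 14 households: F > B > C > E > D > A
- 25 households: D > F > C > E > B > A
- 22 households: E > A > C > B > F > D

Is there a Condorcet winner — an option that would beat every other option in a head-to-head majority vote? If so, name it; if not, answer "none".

none

Checking pairwise contests:
F beats E 103–57.
E beats B 82–78.
B beats F 94–66.
B beats C 86–74.
B beats D 100–60.
E beats A 123–37.
Every option loses at least one head-to-head, so there is no Condorcet winner.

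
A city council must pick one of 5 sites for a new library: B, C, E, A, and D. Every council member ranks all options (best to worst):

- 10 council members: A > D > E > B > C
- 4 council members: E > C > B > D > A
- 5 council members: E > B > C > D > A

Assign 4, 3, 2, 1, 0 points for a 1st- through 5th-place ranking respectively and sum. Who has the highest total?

E

B: 10·1 + 4·2 + 5·3 = 33
C: 10·0 + 4·3 + 5·2 = 22
E: 10·2 + 4·4 + 5·4 = 56
A: 10·4 + 4·0 + 5·0 = 40
D: 10·3 + 4·1 + 5·1 = 39
E has the highest Borda score (56).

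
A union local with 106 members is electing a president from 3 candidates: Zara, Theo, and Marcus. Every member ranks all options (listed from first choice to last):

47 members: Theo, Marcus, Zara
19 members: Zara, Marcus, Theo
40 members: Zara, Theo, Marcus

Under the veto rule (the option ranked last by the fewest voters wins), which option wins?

Last-place votes: Zara 47, Theo 19, Marcus 40.
Theo is ranked last by the fewest voters, so Theo wins.

Theo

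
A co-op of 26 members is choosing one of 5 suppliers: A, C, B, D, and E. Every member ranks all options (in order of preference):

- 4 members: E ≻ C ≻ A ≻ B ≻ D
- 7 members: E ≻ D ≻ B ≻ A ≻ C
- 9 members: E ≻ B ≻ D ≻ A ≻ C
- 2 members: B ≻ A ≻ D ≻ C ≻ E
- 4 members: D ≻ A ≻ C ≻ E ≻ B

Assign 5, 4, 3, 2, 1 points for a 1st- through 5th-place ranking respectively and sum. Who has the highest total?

E

A: 4·3 + 7·2 + 9·2 + 2·4 + 4·4 = 68
C: 4·4 + 7·1 + 9·1 + 2·2 + 4·3 = 48
B: 4·2 + 7·3 + 9·4 + 2·5 + 4·1 = 79
D: 4·1 + 7·4 + 9·3 + 2·3 + 4·5 = 85
E: 4·5 + 7·5 + 9·5 + 2·1 + 4·2 = 110
E has the highest Borda score (110).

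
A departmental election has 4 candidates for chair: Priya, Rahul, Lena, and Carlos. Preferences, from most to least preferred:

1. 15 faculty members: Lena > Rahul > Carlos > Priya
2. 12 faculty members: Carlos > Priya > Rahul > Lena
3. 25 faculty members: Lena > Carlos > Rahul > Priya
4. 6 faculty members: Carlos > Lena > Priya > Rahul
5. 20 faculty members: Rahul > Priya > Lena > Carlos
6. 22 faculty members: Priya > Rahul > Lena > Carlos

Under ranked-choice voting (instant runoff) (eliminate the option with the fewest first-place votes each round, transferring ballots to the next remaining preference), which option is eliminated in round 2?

Rahul

Round 1: Priya 22, Rahul 20, Lena 40, Carlos 18. Eliminate Carlos.
Round 2: Priya 34, Rahul 20, Lena 46. Eliminate Rahul.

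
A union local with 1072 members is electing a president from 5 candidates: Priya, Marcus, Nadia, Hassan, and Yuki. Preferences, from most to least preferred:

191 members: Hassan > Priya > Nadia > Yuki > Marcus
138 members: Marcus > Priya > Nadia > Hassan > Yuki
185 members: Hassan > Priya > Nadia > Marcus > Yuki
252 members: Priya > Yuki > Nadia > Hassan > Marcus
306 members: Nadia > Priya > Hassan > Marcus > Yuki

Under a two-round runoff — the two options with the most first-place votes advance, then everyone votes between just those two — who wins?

Nadia

Round 1 first-place votes: Priya 252, Marcus 138, Nadia 306, Hassan 376, Yuki 0.
Hassan and Nadia advance.
Runoff: Hassan is preferred to Nadia by 376 voters; Nadia by 696.
Nadia wins the runoff.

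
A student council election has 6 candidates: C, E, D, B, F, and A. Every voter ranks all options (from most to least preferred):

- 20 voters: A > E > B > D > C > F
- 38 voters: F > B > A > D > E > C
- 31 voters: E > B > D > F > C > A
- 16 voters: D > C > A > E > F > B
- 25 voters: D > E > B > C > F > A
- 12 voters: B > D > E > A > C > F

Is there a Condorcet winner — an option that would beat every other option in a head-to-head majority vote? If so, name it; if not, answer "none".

none

Checking pairwise contests:
E beats C 126–16.
D beats E 91–51.
B beats D 101–41.
E beats B 92–50.
C beats F 73–69.
C beats A 72–70.
Every option loses at least one head-to-head, so there is no Condorcet winner.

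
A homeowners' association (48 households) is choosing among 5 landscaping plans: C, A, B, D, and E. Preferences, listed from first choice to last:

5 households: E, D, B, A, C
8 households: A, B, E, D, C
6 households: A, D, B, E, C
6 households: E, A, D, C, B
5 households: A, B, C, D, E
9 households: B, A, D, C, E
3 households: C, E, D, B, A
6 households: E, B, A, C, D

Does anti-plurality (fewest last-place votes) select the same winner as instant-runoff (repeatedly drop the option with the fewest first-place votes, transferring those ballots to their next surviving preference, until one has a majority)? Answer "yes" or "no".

yes

Anti-plurality — last-place votes: C 19, A 3, B 6, D 6, E 14. Winner: A.
Instant-runoff — R1 C 3, A 19, B 9, D 0, E 17 (D out); R2 C 3, A 19, B 9, E 17 (C out); R3 A 19, B 9, E 20 (B out); R4 A 28, E 20 (A winner). Winner: A.
The two methods agree.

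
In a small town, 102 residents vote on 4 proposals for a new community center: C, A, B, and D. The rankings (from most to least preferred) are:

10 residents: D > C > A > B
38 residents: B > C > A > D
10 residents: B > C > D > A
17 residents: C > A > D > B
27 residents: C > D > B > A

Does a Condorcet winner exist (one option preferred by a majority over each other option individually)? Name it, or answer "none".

C

C vs A: 102–0 for C.
C vs B: 54–48 for C.
C vs D: 92–10 for C.
C beats every other option head-to-head.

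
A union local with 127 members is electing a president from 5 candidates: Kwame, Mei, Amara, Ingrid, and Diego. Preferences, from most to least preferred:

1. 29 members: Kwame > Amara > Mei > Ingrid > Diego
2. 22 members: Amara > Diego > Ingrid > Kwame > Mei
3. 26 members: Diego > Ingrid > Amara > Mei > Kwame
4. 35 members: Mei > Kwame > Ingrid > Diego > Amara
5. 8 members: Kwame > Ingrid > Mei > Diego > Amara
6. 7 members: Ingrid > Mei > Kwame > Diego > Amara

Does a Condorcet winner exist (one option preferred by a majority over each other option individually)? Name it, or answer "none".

Checking pairwise contests:
Mei beats Kwame 68–59.
Amara beats Mei 77–50.
Kwame beats Amara 79–48.
Kwame beats Ingrid 72–55.
Kwame beats Diego 79–48.
Every option loses at least one head-to-head, so there is no Condorcet winner.

none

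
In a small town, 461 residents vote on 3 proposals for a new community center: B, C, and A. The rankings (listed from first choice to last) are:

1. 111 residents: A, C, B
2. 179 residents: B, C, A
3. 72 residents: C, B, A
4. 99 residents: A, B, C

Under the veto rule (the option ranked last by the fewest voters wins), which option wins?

Last-place votes: B 111, C 99, A 251.
C is ranked last by the fewest voters, so C wins.

C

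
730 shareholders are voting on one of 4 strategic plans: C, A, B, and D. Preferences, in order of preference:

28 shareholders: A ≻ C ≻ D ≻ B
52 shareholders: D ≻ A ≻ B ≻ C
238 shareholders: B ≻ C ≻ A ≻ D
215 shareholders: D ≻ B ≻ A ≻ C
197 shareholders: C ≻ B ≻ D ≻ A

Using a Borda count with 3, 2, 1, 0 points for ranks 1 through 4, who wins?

B

C: 28·2 + 52·0 + 238·2 + 215·0 + 197·3 = 1123
A: 28·3 + 52·2 + 238·1 + 215·1 + 197·0 = 641
B: 28·0 + 52·1 + 238·3 + 215·2 + 197·2 = 1590
D: 28·1 + 52·3 + 238·0 + 215·3 + 197·1 = 1026
B has the highest Borda score (1590).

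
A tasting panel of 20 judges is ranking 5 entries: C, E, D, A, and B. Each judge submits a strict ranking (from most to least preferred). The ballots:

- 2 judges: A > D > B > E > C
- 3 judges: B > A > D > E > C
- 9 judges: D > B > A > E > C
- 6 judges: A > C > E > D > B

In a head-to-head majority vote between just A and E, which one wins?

Voters preferring A to E: 20; preferring E to A: 0.
A wins the head-to-head.

A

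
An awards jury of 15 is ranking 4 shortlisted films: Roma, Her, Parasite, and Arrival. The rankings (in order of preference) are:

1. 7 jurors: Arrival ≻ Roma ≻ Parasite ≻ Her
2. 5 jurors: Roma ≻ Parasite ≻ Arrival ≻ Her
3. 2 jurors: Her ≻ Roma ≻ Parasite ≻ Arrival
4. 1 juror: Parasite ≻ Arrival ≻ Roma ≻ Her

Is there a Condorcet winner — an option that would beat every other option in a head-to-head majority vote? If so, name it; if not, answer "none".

none

Checking pairwise contests:
Arrival beats Roma 8–7.
Roma beats Her 13–2.
Roma beats Parasite 14–1.
Parasite beats Arrival 8–7.
Every option loses at least one head-to-head, so there is no Condorcet winner.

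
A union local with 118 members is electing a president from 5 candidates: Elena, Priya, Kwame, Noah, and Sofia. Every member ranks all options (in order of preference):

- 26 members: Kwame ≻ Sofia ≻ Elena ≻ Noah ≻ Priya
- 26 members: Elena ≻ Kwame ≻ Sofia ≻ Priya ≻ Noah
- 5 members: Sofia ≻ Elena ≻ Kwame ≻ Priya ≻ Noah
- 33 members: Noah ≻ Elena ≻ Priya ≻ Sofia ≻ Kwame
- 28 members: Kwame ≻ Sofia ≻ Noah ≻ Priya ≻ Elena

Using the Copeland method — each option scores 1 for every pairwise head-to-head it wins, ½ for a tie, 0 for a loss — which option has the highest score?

Kwame

Elena: beats Priya and Kwame; ties Sofia; loses to Noah → score 2.5.
Priya: loses to Elena, Kwame, Noah, and Sofia → score 0.
Kwame: beats Priya, Noah, and Sofia; loses to Elena → score 3.
Noah: beats Elena and Priya; loses to Kwame and Sofia → score 2.
Sofia: beats Priya and Noah; ties Elena; loses to Kwame → score 2.5.
Kwame has the best pairwise record.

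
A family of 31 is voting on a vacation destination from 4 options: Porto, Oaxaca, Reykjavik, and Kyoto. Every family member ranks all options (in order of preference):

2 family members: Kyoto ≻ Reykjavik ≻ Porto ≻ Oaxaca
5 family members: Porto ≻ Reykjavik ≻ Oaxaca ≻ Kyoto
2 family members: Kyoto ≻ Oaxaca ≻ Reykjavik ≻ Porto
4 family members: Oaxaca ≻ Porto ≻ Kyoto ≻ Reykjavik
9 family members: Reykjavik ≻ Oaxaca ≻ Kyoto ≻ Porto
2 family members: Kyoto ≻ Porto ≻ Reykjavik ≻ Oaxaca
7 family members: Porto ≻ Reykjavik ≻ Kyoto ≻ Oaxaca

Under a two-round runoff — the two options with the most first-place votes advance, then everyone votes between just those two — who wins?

Round 1 first-place votes: Porto 12, Oaxaca 4, Reykjavik 9, Kyoto 6.
Porto and Reykjavik advance.
Runoff: Porto is preferred to Reykjavik by 18 voters; Reykjavik by 13.
Porto wins the runoff.

Porto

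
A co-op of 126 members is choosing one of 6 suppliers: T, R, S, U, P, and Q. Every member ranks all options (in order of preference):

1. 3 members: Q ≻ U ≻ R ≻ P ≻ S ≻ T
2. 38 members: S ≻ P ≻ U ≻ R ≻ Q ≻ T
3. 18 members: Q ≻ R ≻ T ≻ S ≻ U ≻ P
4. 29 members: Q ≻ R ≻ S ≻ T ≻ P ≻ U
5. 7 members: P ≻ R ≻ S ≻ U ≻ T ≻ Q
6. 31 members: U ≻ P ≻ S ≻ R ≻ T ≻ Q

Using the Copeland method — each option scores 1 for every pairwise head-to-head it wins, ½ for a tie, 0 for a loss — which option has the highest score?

S

T: loses to R, S, U, P, and Q → score 0.
R: beats T and Q; loses to S, U, and P → score 2.
S: beats T, R, U, P, and Q → score 5.
U: beats T, R, and Q; loses to S and P → score 3.
P: beats T, R, U, and Q; loses to S → score 4.
Q: beats T; loses to R, S, U, and P → score 1.
S has the best pairwise record.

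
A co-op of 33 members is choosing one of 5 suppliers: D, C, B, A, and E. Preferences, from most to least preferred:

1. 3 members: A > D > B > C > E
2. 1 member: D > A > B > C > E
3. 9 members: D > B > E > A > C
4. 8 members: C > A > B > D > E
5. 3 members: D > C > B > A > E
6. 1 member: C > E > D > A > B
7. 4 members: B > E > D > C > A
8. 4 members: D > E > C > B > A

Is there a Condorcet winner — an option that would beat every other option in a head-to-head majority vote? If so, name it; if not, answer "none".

D

D vs C: 24–9 for D.
D vs B: 21–12 for D.
D vs A: 22–11 for D.
D vs E: 28–5 for D.
D beats every other option head-to-head.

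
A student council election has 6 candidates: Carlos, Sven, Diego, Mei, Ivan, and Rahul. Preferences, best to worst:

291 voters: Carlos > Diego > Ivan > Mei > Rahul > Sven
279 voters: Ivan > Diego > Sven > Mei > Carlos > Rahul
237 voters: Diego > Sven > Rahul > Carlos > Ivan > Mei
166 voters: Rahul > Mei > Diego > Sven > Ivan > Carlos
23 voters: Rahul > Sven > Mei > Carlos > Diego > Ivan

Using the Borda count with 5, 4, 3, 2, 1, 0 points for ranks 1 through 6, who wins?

Carlos: 291·5 + 279·1 + 237·2 + 166·0 + 23·2 = 2254
Sven: 291·0 + 279·3 + 237·4 + 166·2 + 23·4 = 2209
Diego: 291·4 + 279·4 + 237·5 + 166·3 + 23·1 = 3986
Mei: 291·2 + 279·2 + 237·0 + 166·4 + 23·3 = 1873
Ivan: 291·3 + 279·5 + 237·1 + 166·1 + 23·0 = 2671
Rahul: 291·1 + 279·0 + 237·3 + 166·5 + 23·5 = 1947
Diego has the highest Borda score (3986).

Diego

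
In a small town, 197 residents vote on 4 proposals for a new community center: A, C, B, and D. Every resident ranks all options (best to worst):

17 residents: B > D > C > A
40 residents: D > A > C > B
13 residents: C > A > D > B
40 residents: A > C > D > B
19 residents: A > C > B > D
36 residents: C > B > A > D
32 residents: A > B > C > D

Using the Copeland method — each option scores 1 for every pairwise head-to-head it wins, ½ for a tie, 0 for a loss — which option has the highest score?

A: beats C, B, and D → score 3.
C: beats B and D; loses to A → score 2.
B: beats D; loses to A and C → score 1.
D: loses to A, C, and B → score 0.
A has the best pairwise record.

A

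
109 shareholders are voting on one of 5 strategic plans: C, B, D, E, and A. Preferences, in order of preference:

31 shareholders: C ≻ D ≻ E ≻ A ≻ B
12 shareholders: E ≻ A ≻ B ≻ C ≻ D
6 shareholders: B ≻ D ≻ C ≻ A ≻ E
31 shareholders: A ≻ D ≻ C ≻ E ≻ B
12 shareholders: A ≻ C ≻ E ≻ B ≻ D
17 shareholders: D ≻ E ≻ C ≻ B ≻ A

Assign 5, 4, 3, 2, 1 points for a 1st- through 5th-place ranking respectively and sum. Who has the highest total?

C

C: 31·5 + 12·2 + 6·3 + 31·3 + 12·4 + 17·3 = 389
B: 31·1 + 12·3 + 6·5 + 31·1 + 12·2 + 17·2 = 186
D: 31·4 + 12·1 + 6·4 + 31·4 + 12·1 + 17·5 = 381
E: 31·3 + 12·5 + 6·1 + 31·2 + 12·3 + 17·4 = 325
A: 31·2 + 12·4 + 6·2 + 31·5 + 12·5 + 17·1 = 354
C has the highest Borda score (389).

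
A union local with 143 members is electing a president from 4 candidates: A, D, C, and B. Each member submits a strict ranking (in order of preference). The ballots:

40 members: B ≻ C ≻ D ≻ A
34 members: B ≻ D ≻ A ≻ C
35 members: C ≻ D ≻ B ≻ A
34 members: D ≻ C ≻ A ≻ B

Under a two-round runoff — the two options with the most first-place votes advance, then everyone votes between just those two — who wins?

B

Round 1 first-place votes: A 0, D 34, C 35, B 74.
B and C advance.
Runoff: B is preferred to C by 74 voters; C by 69.
B wins the runoff.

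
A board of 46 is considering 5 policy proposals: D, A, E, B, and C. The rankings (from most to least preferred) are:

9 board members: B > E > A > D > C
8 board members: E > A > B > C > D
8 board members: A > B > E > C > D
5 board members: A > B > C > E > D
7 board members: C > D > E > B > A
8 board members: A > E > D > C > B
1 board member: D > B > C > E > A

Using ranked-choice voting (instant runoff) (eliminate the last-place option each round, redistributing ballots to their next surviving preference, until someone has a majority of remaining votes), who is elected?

E

Round 1: D 1, A 21, E 8, B 9, C 7. Eliminate D.
Round 2: A 21, E 8, B 10, C 7. Eliminate C.
Round 3: A 21, E 15, B 10. Eliminate B.
Round 4: A 21, E 25. E has a majority.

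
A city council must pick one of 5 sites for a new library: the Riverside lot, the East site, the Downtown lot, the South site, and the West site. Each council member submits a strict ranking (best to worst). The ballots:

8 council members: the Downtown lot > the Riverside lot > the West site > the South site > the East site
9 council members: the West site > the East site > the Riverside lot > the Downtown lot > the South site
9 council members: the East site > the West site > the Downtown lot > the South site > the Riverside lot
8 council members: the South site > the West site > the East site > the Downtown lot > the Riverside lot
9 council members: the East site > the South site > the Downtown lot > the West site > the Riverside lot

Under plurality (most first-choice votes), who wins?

the East site

First-place votes: the Riverside lot 0, the East site 18, the Downtown lot 8, the South site 8, the West site 9.
the East site has the most first-place votes.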